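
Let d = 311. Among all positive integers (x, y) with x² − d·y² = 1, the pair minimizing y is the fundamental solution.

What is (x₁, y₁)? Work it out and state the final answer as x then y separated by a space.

[17; 1,1,1,2,1,…,1,1,34] for √311; ℓ=16 ⇒ convergent index 15
a_0=17:  p_0=17·1+0=17,  q_0=17·0+1=1
a_1=1:  p_1=1·17+1=18,  q_1=1·1+0=1
a_2=1:  p_2=1·18+17=35,  q_2=1·1+1=2
…
a_4=2:  p_4=2·53+35=141,  q_4=2·3+2=8
a_5=1:  p_5=1·141+53=194,  q_5=1·8+3=11
…
a_7=3:  p_7=3·1305+194=4109,  q_7=3·74+11=233
a_8=17:  p_8=17·4109+1305=71158,  q_8=17·233+74=4035
a_9=3:  p_9=3·71158+4109=217583,  q_9=3·4035+233=12338
a_10=6:  p_10=6·217583+71158=1376656,  q_10=6·12338+4035=78063
…
a_12=2:  p_12=2·1594239+1376656=4565134,  q_12=2·90401+78063=258865
…
a_14=1:  p_14=1·6159373+4565134=10724507,  q_14=1·349266+258865=608131
a_15=1:  p_15=1·10724507+6159373=16883880,  q_15=1·608131+349266=957397
(x₁, y₁) = (16883880, 957397);  16883880² − 311·957397² = 1 ✓

16883880 957397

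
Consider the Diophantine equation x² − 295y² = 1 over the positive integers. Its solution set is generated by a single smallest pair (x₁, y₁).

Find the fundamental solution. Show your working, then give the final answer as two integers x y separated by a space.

[17; 5,1,2,3,2,6,2,3,2,1,5,34] for √295; ℓ=12 ⇒ convergent index 11
i=0: a=17 ⇒ p=17, q=1
…
i=5: a=2 ⇒ p=2250, q=131
…
i=10: a=1 ⇒ p=355517, q=20699
i=11: a=5 ⇒ p=2024999, q=117900
(x₁, y₁) = (2024999, 117900);  2024999² − 295·117900² = 1 ✓

2024999 117900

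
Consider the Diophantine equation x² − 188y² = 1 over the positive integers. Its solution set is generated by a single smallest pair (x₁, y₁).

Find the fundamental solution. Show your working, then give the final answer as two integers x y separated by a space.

4607 336

[13; 1,2,2,6,2,2,1,26] for √188; ℓ=8 ⇒ convergent index 7
step 0: (13, 1)  from 13·(1,0) + (0,1)
step 1: (14, 1)  from 1·(13,1) + (1,0)
…
step 4: (617, 45)  from 6·(96,7) + (41,3)
…
step 6: (3277, 239)  from 2·(1330,97) + (617,45)
step 7: (4607, 336)  from 1·(3277,239) + (1330,97)
(x₁, y₁) = (4607, 336);  4607² − 188·336² = 1 ✓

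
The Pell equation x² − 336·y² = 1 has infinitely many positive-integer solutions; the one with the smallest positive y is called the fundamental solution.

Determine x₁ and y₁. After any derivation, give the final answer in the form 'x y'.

d=336: √d = [18; 3,36] (ℓ=2, even), read p_1/q_1
k=0  a_k=18  p_k/q_k = 18/1
k=1  a_k=3  p_k/q_k = 55/3
→ (55, 3).  Check: 55²=3025, 336·3²=3024, difference 1.

55 3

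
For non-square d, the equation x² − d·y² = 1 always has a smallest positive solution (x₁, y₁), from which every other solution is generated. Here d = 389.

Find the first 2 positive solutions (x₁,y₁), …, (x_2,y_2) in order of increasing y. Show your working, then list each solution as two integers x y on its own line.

3287049 166660
21609382256801 1095639172680

√389 → a₀=19, period (1,2,1,1,1,1,2,1,38); ℓ=9 odd so k=17
i=0: a=19 ⇒ p=19, q=1
…
i=3: a=1 ⇒ p=79, q=4
i=4: a=1 ⇒ p=138, q=7
…
i=7: a=2 ⇒ p=927, q=47
i=8: a=1 ⇒ p=1282, q=65
…
i=14: a=1 ⇒ p=556329, q=28207
i=15: a=1 ⇒ p=910240, q=46151
i=16: a=2 ⇒ p=2376809, q=120509
i=17: a=1 ⇒ p=3287049, q=166660
(x₁, y₁) = (3287049, 166660);  3287049² − 389·166660² = 1 ✓
k=2:  x_2 = 3287049·3287049+389·166660·166660 = 21609382256801,  y_2 = 3287049·166660+166660·3287049 = 1095639172680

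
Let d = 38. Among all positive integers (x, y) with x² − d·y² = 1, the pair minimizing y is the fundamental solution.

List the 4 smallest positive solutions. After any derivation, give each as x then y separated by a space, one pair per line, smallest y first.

√38 = [6; 6,12, …], period ℓ=2 (even) → k=1
step 0: (6, 1)  from 6·(1,0) + (0,1)
step 1: (37, 6)  from 6·(6,1) + (1,0)
→ (37, 6).  Check: 37²=1369, 38·6²=1368, difference 1.
n=2: (37,6)∘(37,6) = (37·37+38·6·6, 37·6+6·37) = (2737,444)
n=3: (2737,444)∘(37,6) = (37·2737+38·6·444, 37·444+6·2737) = (202501,32850)
n=4: (202501,32850)∘(37,6) = (37·202501+38·6·32850, 37·32850+6·202501) = (14982337,2430456)

37 6
2737 444
202501 32850
14982337 2430456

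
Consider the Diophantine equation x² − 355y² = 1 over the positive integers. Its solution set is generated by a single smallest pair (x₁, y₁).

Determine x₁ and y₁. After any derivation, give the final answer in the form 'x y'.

d=355: √d = [18; 1,5,3,3,1,6,1,3,3,5,1,36] (ℓ=12, even), read p_11/q_11
a_0=18:  p_0=18·1+0=18,  q_0=18·0+1=1
a_1=1:  p_1=1·18+1=19,  q_1=1·1+0=1
a_2=5:  p_2=5·19+18=113,  q_2=5·1+1=6
a_3=3:  p_3=3·113+19=358,  q_3=3·6+1=19
a_4=3:  p_4=3·358+113=1187,  q_4=3·19+6=63
a_5=1:  p_5=1·1187+358=1545,  q_5=1·63+19=82
a_6=6:  p_6=6·1545+1187=10457,  q_6=6·82+63=555
…
a_10=5:  p_10=5·151391+46463=803418,  q_10=5·8035+2466=42641
a_11=1:  p_11=1·803418+151391=954809,  q_11=1·42641+8035=50676
→ (954809, 50676).  Check: 954809²=911660226481, 355·50676²=911660226480, difference 1.

954809 50676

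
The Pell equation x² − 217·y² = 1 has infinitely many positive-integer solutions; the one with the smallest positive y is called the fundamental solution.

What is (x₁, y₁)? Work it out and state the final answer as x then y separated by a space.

d=217: √d = [14; 1,2,1,2,1,…,2,1,28] (ℓ=16, even), read p_15/q_15
i=0: a=14 ⇒ p=14, q=1
…
i=2: a=2 ⇒ p=44, q=3
i=3: a=1 ⇒ p=59, q=4
i=4: a=2 ⇒ p=162, q=11
i=5: a=1 ⇒ p=221, q=15
i=6: a=1 ⇒ p=383, q=26
…
i=8: a=4 ⇒ p=15055, q=1022
…
i=11: a=1 ⇒ p=293381, q=19916
…
i=14: a=2 ⇒ p=2809702, q=190735
i=15: a=1 ⇒ p=3844063, q=260952
fundamental: x₁=3844063, y₁=260952  (since 14776820347969 − 217·68095946304 = 1)

3844063 260952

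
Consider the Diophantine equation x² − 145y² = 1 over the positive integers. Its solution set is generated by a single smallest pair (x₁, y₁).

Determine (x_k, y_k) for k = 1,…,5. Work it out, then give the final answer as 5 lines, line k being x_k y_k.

√145 → a₀=12, period (24); ℓ=1 odd so k=1
i=0: a=12 ⇒ p=12, q=1
i=1: a=24 ⇒ p=289, q=24
fundamental: x₁=289, y₁=24  (since 83521 − 145·576 = 1)
(289+24√145)^2 = 167041 + 13872√145
(289+24√145)^3 = 96549409 + 8017992√145
(289+24√145)^4 = 55805391361 + 4634385504√145
(289+24√145)^5 = 32255419657249 + 2678666803320√145

289 24
167041 13872
96549409 8017992
55805391361 4634385504
32255419657249 2678666803320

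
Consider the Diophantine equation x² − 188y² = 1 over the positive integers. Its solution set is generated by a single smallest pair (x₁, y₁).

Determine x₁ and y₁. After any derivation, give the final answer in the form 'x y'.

√188 → a₀=13, period (1,2,2,6,2,2,1,26); ℓ=8 even so k=7
i=0: a=13 ⇒ p=13, q=1
…
i=4: a=6 ⇒ p=617, q=45
i=5: a=2 ⇒ p=1330, q=97
i=6: a=2 ⇒ p=3277, q=239
i=7: a=1 ⇒ p=4607, q=336
→ (4607, 336).  Check: 4607²=21224449, 188·336²=21224448, difference 1.

4607 336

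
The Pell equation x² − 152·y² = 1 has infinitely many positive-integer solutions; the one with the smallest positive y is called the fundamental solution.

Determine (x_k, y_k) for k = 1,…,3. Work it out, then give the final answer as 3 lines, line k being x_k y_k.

37 3
2737 222
202501 16425

d=152: √d = [12; 3,24] (ℓ=2, even), read p_1/q_1
step 0: (12, 1)  from 12·(1,0) + (0,1)
step 1: (37, 3)  from 3·(12,1) + (1,0)
fundamental: x₁=37, y₁=3  (since 1369 − 152·9 = 1)
n=2: (37,3)∘(37,3) = (37·37+152·3·3, 37·3+3·37) = (2737,222)
n=3: (2737,222)∘(37,3) = (37·2737+152·3·222, 37·222+3·2737) = (202501,16425)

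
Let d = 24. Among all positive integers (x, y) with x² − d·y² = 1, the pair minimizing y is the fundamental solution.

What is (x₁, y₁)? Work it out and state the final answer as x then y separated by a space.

√24 → a₀=4, period (1,8); ℓ=2 even so k=1
step 0: (4, 1)  from 4·(1,0) + (0,1)
step 1: (5, 1)  from 1·(4,1) + (1,0)
→ (5, 1).  Check: 5²=25, 24·1²=24, difference 1.

5 1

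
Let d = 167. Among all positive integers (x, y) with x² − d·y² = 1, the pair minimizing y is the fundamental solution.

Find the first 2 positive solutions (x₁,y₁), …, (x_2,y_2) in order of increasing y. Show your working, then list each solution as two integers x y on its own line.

√167 → a₀=12, period (1,11,1,24); ℓ=4 even so k=3
k=0  a_k=12  p_k/q_k = 12/1
…
k=2  a_k=11  p_k/q_k = 155/12
k=3  a_k=1  p_k/q_k = 168/13
(x₁, y₁) = (168, 13);  168² − 167·13² = 1 ✓
n=2: (168,13)∘(168,13) = (168·168+167·13·13, 168·13+13·168) = (56447,4368)

168 13
56447 4368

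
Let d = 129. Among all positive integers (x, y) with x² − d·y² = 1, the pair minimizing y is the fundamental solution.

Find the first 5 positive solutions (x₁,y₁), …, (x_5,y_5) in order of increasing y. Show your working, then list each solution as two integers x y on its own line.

16855 1484
568182049 50025640
19153416854935 1686364322916
645661681611676801 56847341275472720
21765255267976208106775 1916323872709821068284

√129 → a₀=11, period (2,1,3,1,6,1,3,1,2,22); ℓ=10 even so k=9
step 0: (11, 1)  from 11·(1,0) + (0,1)
…
step 2: (34, 3)  from 1·(23,2) + (11,1)
step 3: (125, 11)  from 3·(34,3) + (23,2)
step 4: (159, 14)  from 1·(125,11) + (34,3)
…
step 7: (4793, 422)  from 3·(1238,109) + (1079,95)
step 8: (6031, 531)  from 1·(4793,422) + (1238,109)
step 9: (16855, 1484)  from 2·(6031,531) + (4793,422)
fundamental: x₁=16855, y₁=1484  (since 284091025 − 129·2202256 = 1)
(16855+1484√129)^2 = 568182049 + 50025640√129
(16855+1484√129)^3 = 19153416854935 + 1686364322916√129
(16855+1484√129)^4 = 645661681611676801 + 56847341275472720√129
(16855+1484√129)^5 = 21765255267976208106775 + 1916323872709821068284√129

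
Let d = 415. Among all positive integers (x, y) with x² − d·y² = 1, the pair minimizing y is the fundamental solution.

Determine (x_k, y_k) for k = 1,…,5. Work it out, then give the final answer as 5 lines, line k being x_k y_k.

18412804 903849
678062702284831 33284788965192
24970071273761872339444 1225732590794885332887
919538056459614718055705397121 45138347901436822389057205104
33862548008263614468078655355989935124 1662247105585933832332453329850170345

√415 → a₀=20, period (2,1,2,4,6,…,1,2,40); ℓ=16 even so k=15
k=0  a_k=20  p_k/q_k = 20/1
…
k=3  a_k=2  p_k/q_k = 163/8
…
k=13  a_k=2  p_k/q_k = 4730294/232201
k=14  a_k=1  p_k/q_k = 6841255/335824
k=15  a_k=2  p_k/q_k = 18412804/903849
fundamental: x₁=18412804, y₁=903849  (since 339031351142416 − 415·816943014801 = 1)
n=2: (18412804,903849)∘(18412804,903849) = (18412804·18412804+415·903849·903849, 18412804·903849+903849·18412804) = (678062702284831,33284788965192)
n=3: (678062702284831,33284788965192)∘(18412804,903849) = (18412804·678062702284831+415·903849·33284788965192, 18412804·33284788965192+903849·678062702284831) = (24970071273761872339444,1225732590794885332887)
n=4: (24970071273761872339444,1225732590794885332887)∘(18412804,903849) = (18412804·24970071273761872339444+415·903849·1225732590794885332887, 18412804·1225732590794885332887+903849·24970071273761872339444) = (919538056459614718055705397121,45138347901436822389057205104)
n=5: (919538056459614718055705397121,45138347901436822389057205104)∘(18412804,903849) = (18412804·919538056459614718055705397121+415·903849·45138347901436822389057205104, 18412804·45138347901436822389057205104+903849·919538056459614718055705397121) = (33862548008263614468078655355989935124,1662247105585933832332453329850170345)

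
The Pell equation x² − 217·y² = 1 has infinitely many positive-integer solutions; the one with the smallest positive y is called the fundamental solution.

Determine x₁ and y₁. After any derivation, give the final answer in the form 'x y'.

3844063 260952

√217 = [14; 1,2,1,2,1,…,2,1,28, …], period ℓ=16 (even) → k=15
a_0=14:  p_0=14·1+0=14,  q_0=14·0+1=1
…
a_5=1:  p_5=1·162+59=221,  q_5=1·11+4=15
a_6=1:  p_6=1·221+162=383,  q_6=1·15+11=26
a_7=9:  p_7=9·383+221=3668,  q_7=9·26+15=249
…
a_9=9:  p_9=9·15055+3668=139163,  q_9=9·1022+249=9447
…
a_14=2:  p_14=2·1034361+740980=2809702,  q_14=2·70217+50301=190735
a_15=1:  p_15=1·2809702+1034361=3844063,  q_15=1·190735+70217=260952
fundamental: x₁=3844063, y₁=260952  (since 14776820347969 − 217·68095946304 = 1)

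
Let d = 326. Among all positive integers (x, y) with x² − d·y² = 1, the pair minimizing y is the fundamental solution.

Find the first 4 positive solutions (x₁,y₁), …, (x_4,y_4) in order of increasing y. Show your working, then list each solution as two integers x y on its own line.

√326 → a₀=18, period (18,36); ℓ=2 even so k=1
a_0=18:  p_0=18·1+0=18,  q_0=18·0+1=1
a_1=18:  p_1=18·18+1=325,  q_1=18·1+0=18
→ (325, 18).  Check: 325²=105625, 326·18²=105624, difference 1.
k=2:  x_2 = 325·325+326·18·18 = 211249,  y_2 = 325·18+18·325 = 11700
k=3:  x_3 = 325·211249+326·18·11700 = 137311525,  y_3 = 325·11700+18·211249 = 7604982
k=4:  x_4 = 325·137311525+326·18·7604982 = 89252280001,  y_4 = 325·7604982+18·137311525 = 4943226600

325 18
211249 11700
137311525 7604982
89252280001 4943226600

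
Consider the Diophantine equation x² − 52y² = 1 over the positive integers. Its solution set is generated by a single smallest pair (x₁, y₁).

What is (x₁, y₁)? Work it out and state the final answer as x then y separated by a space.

√52 = [7; 4,1,2,1,4,14, …], period ℓ=6 (even) → k=5
step 0: (7, 1)  from 7·(1,0) + (0,1)
step 1: (29, 4)  from 4·(7,1) + (1,0)
step 2: (36, 5)  from 1·(29,4) + (7,1)
step 3: (101, 14)  from 2·(36,5) + (29,4)
step 4: (137, 19)  from 1·(101,14) + (36,5)
step 5: (649, 90)  from 4·(137,19) + (101,14)
(x₁, y₁) = (649, 90);  649² − 52·90² = 1 ✓

649 90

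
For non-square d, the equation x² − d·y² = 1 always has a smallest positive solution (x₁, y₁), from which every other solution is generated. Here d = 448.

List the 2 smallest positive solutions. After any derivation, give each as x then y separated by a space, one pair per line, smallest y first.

127 6
32257 1524

√448 = [21; 6,42, …], period ℓ=2 (even) → k=1
step 0: (21, 1)  from 21·(1,0) + (0,1)
step 1: (127, 6)  from 6·(21,1) + (1,0)
→ (127, 6).  Check: 127²=16129, 448·6²=16128, difference 1.
n=2: (127,6)∘(127,6) = (127·127+448·6·6, 127·6+6·127) = (32257,1524)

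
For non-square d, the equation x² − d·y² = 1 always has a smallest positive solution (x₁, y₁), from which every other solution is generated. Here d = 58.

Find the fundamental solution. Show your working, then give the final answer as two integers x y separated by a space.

√58 = [7; 1,1,1,1,1,1,14, …], period ℓ=7 (odd) → k=13
k=0  a_k=7  p_k/q_k = 7/1
k=1  a_k=1  p_k/q_k = 8/1
…
k=3  a_k=1  p_k/q_k = 23/3
…
k=6  a_k=1  p_k/q_k = 99/13
…
k=11  a_k=1  p_k/q_k = 7532/989
k=12  a_k=1  p_k/q_k = 12071/1585
k=13  a_k=1  p_k/q_k = 19603/2574
→ (19603, 2574).  Check: 19603²=384277609, 58·2574²=384277608, difference 1.

19603 2574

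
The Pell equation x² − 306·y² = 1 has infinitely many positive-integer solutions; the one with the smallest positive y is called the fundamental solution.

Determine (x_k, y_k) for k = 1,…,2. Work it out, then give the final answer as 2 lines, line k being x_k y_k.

d=306: √d = [17; 2,34] (ℓ=2, even), read p_1/q_1
i=0: a=17 ⇒ p=17, q=1
i=1: a=2 ⇒ p=35, q=2
fundamental: x₁=35, y₁=2  (since 1225 − 306·4 = 1)
(35+2√306)^2 = 2449 + 140√306

35 2
2449 140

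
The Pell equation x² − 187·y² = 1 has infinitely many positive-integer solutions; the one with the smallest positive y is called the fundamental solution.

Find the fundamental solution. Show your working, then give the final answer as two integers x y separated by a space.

√187 → a₀=13, period (1,2,13,2,1,26); ℓ=6 even so k=5
step 0: (13, 1)  from 13·(1,0) + (0,1)
…
step 3: (547, 40)  from 13·(41,3) + (14,1)
step 4: (1135, 83)  from 2·(547,40) + (41,3)
step 5: (1682, 123)  from 1·(1135,83) + (547,40)
→ (1682, 123).  Check: 1682²=2829124, 187·123²=2829123, difference 1.

1682 123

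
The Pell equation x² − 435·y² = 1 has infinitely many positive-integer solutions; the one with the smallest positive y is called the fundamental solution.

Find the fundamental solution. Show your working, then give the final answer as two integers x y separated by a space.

d=435: √d = [20; 1,5,1,40] (ℓ=4, even), read p_3/q_3
step 0: (20, 1)  from 20·(1,0) + (0,1)
step 1: (21, 1)  from 1·(20,1) + (1,0)
step 2: (125, 6)  from 5·(21,1) + (20,1)
step 3: (146, 7)  from 1·(125,6) + (21,1)
→ (146, 7).  Check: 146²=21316, 435·7²=21315, difference 1.

146 7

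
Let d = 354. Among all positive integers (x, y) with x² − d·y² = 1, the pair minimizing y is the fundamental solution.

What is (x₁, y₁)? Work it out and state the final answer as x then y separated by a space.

258065 13716

d=354: √d = [18; 1,4,2,2,18,2,2,4,1,36] (ℓ=10, even), read p_9/q_9
i=0: a=18 ⇒ p=18, q=1
…
i=3: a=2 ⇒ p=207, q=11
…
i=5: a=18 ⇒ p=9351, q=497
…
i=8: a=4 ⇒ p=210294, q=11177
i=9: a=1 ⇒ p=258065, q=13716
fundamental: x₁=258065, y₁=13716  (since 66597544225 − 354·188128656 = 1)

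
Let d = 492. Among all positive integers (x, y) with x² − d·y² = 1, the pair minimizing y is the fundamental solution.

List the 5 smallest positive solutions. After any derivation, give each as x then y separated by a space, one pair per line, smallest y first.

29767 1342
1772148577 79894628
105503093353351 4756446782010
6281021157926249857 283170302640288712
373934313510478265633287 16858260792630501398198

[22; 5,1,1,10,1,1,5,44] for √492; ℓ=8 ⇒ convergent index 7
step 0: (22, 1)  from 22·(1,0) + (0,1)
step 1: (111, 5)  from 5·(22,1) + (1,0)
step 2: (133, 6)  from 1·(111,5) + (22,1)
step 3: (244, 11)  from 1·(133,6) + (111,5)
step 4: (2573, 116)  from 10·(244,11) + (133,6)
step 5: (2817, 127)  from 1·(2573,116) + (244,11)
step 6: (5390, 243)  from 1·(2817,127) + (2573,116)
step 7: (29767, 1342)  from 5·(5390,243) + (2817,127)
→ (29767, 1342).  Check: 29767²=886074289, 492·1342²=886074288, difference 1.
(29767+1342√492)^2 = 1772148577 + 79894628√492
(29767+1342√492)^3 = 105503093353351 + 4756446782010√492
(29767+1342√492)^4 = 6281021157926249857 + 283170302640288712√492
(29767+1342√492)^5 = 373934313510478265633287 + 16858260792630501398198√492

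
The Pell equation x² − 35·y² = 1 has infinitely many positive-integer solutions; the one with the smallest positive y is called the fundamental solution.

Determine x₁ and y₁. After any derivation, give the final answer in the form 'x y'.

√35 → a₀=5, period (1,10); ℓ=2 even so k=1
a_0=5:  p_0=5·1+0=5,  q_0=5·0+1=1
a_1=1:  p_1=1·5+1=6,  q_1=1·1+0=1
fundamental: x₁=6, y₁=1  (since 36 − 35·1 = 1)

6 1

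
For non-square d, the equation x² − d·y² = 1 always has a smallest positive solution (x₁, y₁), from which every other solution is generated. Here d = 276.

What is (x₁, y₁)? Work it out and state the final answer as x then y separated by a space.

√276 → a₀=16, period (1,1,1,1,2,2,2,1,1,1,1,32); ℓ=12 even so k=11
k=0  a_k=16  p_k/q_k = 16/1
k=1  a_k=1  p_k/q_k = 17/1
…
k=4  a_k=1  p_k/q_k = 83/5
k=5  a_k=2  p_k/q_k = 216/13
k=6  a_k=2  p_k/q_k = 515/31
k=7  a_k=2  p_k/q_k = 1246/75
k=8  a_k=1  p_k/q_k = 1761/106
k=9  a_k=1  p_k/q_k = 3007/181
k=10  a_k=1  p_k/q_k = 4768/287
k=11  a_k=1  p_k/q_k = 7775/468
(x₁, y₁) = (7775, 468);  7775² − 276·468² = 1 ✓

7775 468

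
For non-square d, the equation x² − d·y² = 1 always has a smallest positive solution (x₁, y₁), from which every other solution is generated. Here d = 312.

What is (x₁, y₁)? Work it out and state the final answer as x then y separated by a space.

√312 = [17; 1,1,1,34, …], period ℓ=4 (even) → k=3
i=0: a=17 ⇒ p=17, q=1
…
i=2: a=1 ⇒ p=35, q=2
i=3: a=1 ⇒ p=53, q=3
(x₁, y₁) = (53, 3);  53² − 312·3² = 1 ✓

53 3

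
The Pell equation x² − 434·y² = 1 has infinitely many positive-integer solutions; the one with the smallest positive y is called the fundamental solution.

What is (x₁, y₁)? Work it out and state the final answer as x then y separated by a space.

√434 → a₀=20, period (1,4,1,40); ℓ=4 even so k=3
step 0: (20, 1)  from 20·(1,0) + (0,1)
…
step 2: (104, 5)  from 4·(21,1) + (20,1)
step 3: (125, 6)  from 1·(104,5) + (21,1)
fundamental: x₁=125, y₁=6  (since 15625 − 434·36 = 1)

125 6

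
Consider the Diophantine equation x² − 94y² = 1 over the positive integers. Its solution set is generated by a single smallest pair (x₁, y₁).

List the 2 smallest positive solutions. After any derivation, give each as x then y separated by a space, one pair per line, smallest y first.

√94 = [9; 1,2,3,1,1,…,2,1,18, …], period ℓ=16 (even) → k=15
step 0: (9, 1)  from 9·(1,0) + (0,1)
…
step 2: (29, 3)  from 2·(10,1) + (9,1)
…
step 4: (126, 13)  from 1·(97,10) + (29,3)
step 5: (223, 23)  from 1·(126,13) + (97,10)
step 6: (1241, 128)  from 5·(223,23) + (126,13)
step 7: (1464, 151)  from 1·(1241,128) + (223,23)
step 8: (12953, 1336)  from 8·(1464,151) + (1241,128)
step 9: (14417, 1487)  from 1·(12953,1336) + (1464,151)
step 10: (85038, 8771)  from 5·(14417,1487) + (12953,1336)
…
step 12: (184493, 19029)  from 1·(99455,10258) + (85038,8771)
step 13: (652934, 67345)  from 3·(184493,19029) + (99455,10258)
step 14: (1490361, 153719)  from 2·(652934,67345) + (184493,19029)
step 15: (2143295, 221064)  from 1·(1490361,153719) + (652934,67345)
fundamental: x₁=2143295, y₁=221064  (since 4593713457025 − 94·48869292096 = 1)
k=2:  x_2 = 2143295·2143295+94·221064·221064 = 9187426914049,  y_2 = 2143295·221064+221064·2143295 = 947610731760

2143295 221064
9187426914049 947610731760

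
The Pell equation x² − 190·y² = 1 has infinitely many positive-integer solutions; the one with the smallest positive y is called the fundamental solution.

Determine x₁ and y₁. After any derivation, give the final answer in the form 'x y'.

d=190: √d = [13; 1,3,1,1,1,…,3,1,26] (ℓ=14, even), read p_13/q_13
a_0=13:  p_0=13·1+0=13,  q_0=13·0+1=1
a_1=1:  p_1=1·13+1=14,  q_1=1·1+0=1
…
a_3=1:  p_3=1·55+14=69,  q_3=1·4+1=5
a_4=1:  p_4=1·69+55=124,  q_4=1·5+4=9
…
a_6=2:  p_6=2·193+124=510,  q_6=2·14+9=37
a_7=2:  p_7=2·510+193=1213,  q_7=2·37+14=88
a_8=2:  p_8=2·1213+510=2936,  q_8=2·88+37=213
a_9=1:  p_9=1·2936+1213=4149,  q_9=1·213+88=301
a_10=1:  p_10=1·4149+2936=7085,  q_10=1·301+213=514
a_11=1:  p_11=1·7085+4149=11234,  q_11=1·514+301=815
a_12=3:  p_12=3·11234+7085=40787,  q_12=3·815+514=2959
a_13=1:  p_13=1·40787+11234=52021,  q_13=1·2959+815=3774
fundamental: x₁=52021, y₁=3774  (since 2706184441 − 190·14243076 = 1)

52021 3774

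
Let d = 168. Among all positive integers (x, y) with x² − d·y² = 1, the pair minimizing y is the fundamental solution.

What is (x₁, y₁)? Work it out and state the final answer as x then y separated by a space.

13 1

√168 = [12; 1,24, …], period ℓ=2 (even) → k=1
a_0=12:  p_0=12·1+0=12,  q_0=12·0+1=1
a_1=1:  p_1=1·12+1=13,  q_1=1·1+0=1
→ (13, 1).  Check: 13²=169, 168·1²=168, difference 1.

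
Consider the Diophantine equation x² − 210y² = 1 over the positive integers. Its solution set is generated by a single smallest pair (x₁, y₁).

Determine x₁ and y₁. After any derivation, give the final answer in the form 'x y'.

29 2

√210 → a₀=14, period (2,28); ℓ=2 even so k=1
step 0: (14, 1)  from 14·(1,0) + (0,1)
step 1: (29, 2)  from 2·(14,1) + (1,0)
fundamental: x₁=29, y₁=2  (since 841 − 210·4 = 1)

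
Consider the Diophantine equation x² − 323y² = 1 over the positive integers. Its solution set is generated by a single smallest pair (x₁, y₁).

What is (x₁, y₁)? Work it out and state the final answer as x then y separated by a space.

d=323: √d = [17; 1,34] (ℓ=2, even), read p_1/q_1
i=0: a=17 ⇒ p=17, q=1
i=1: a=1 ⇒ p=18, q=1
(x₁, y₁) = (18, 1);  18² − 323·1² = 1 ✓

18 1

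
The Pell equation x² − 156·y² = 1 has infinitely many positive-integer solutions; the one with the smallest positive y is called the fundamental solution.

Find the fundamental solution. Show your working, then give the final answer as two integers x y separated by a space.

√156 = [12; 2,24, …], period ℓ=2 (even) → k=1
a_0=12:  p_0=12·1+0=12,  q_0=12·0+1=1
a_1=2:  p_1=2·12+1=25,  q_1=2·1+0=2
fundamental: x₁=25, y₁=2  (since 625 − 156·4 = 1)

25 2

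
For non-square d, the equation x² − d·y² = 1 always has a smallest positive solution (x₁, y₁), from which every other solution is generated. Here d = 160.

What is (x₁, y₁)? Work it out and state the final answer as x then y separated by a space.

√160 → a₀=12, period (1,1,1,5,1,1,1,24); ℓ=8 even so k=7
i=0: a=12 ⇒ p=12, q=1
…
i=2: a=1 ⇒ p=25, q=2
…
i=6: a=1 ⇒ p=468, q=37
i=7: a=1 ⇒ p=721, q=57
(x₁, y₁) = (721, 57);  721² − 160·57² = 1 ✓

721 57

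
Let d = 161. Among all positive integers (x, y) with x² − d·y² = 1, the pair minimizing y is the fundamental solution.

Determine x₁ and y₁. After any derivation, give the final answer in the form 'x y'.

√161 → a₀=12, period (1,2,4,1,2,1,4,2,1,24); ℓ=10 even so k=9
i=0: a=12 ⇒ p=12, q=1
i=1: a=1 ⇒ p=13, q=1
i=2: a=2 ⇒ p=38, q=3
i=3: a=4 ⇒ p=165, q=13
i=4: a=1 ⇒ p=203, q=16
i=5: a=2 ⇒ p=571, q=45
…
i=8: a=2 ⇒ p=8108, q=639
i=9: a=1 ⇒ p=11775, q=928
→ (11775, 928).  Check: 11775²=138650625, 161·928²=138650624, difference 1.

11775 928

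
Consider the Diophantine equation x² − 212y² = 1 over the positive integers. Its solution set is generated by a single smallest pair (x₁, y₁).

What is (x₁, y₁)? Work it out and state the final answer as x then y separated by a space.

√212 = [14; 1,1,3,1,1,…,1,1,28, …], period ℓ=14 (even) → k=13
step 0: (14, 1)  from 14·(1,0) + (0,1)
step 1: (15, 1)  from 1·(14,1) + (1,0)
step 2: (29, 2)  from 1·(15,1) + (14,1)
…
step 5: (233, 16)  from 1·(131,9) + (102,7)
…
step 7: (2417, 166)  from 6·(364,25) + (233,16)
…
step 10: (7979, 548)  from 1·(5198,357) + (2781,191)
step 11: (29135, 2001)  from 3·(7979,548) + (5198,357)
step 12: (37114, 2549)  from 1·(29135,2001) + (7979,548)
step 13: (66249, 4550)  from 1·(37114,2549) + (29135,2001)
(x₁, y₁) = (66249, 4550);  66249² − 212·4550² = 1 ✓

66249 4550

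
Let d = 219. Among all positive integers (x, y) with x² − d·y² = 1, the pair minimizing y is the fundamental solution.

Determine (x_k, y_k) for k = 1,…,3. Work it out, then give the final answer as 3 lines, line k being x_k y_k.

√219 = [14; 1,3,1,28, …], period ℓ=4 (even) → k=3
step 0: (14, 1)  from 14·(1,0) + (0,1)
step 1: (15, 1)  from 1·(14,1) + (1,0)
step 2: (59, 4)  from 3·(15,1) + (14,1)
step 3: (74, 5)  from 1·(59,4) + (15,1)
(x₁, y₁) = (74, 5);  74² − 219·5² = 1 ✓
(x_2, y_2) = (74·74 + 219·5·5, 74·5 + 5·74) = (10951, 740)
(x_3, y_3) = (74·10951 + 219·5·740, 74·740 + 5·10951) = (1620674, 109515)

74 5
10951 740
1620674 109515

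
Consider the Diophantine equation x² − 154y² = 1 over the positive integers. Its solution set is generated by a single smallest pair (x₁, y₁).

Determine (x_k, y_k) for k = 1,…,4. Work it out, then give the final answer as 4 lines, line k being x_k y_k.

d=154: √d = [12; 2,2,3,1,2,1,3,2,2,24] (ℓ=10, even), read p_9/q_9
step 0: (12, 1)  from 12·(1,0) + (0,1)
…
step 3: (211, 17)  from 3·(62,5) + (25,2)
…
step 8: (8724, 703)  from 2·(3847,310) + (1030,83)
step 9: (21295, 1716)  from 2·(8724,703) + (3847,310)
(x₁, y₁) = (21295, 1716);  21295² − 154·1716² = 1 ✓
n=2: (21295,1716)∘(21295,1716) = (21295·21295+154·1716·1716, 21295·1716+1716·21295) = (906954049,73084440)
n=3: (906954049,73084440)∘(21295,1716) = (21295·906954049+154·1716·73084440, 21295·73084440+1716·906954049) = (38627172925615,3112666297884)
n=4: (38627172925615,3112666297884)∘(21295,1716) = (21295·38627172925615+154·1716·3112666297884, 21295·3112666297884+1716·38627172925615) = (1645131293994988801,132568457553795120)

21295 1716
906954049 73084440
38627172925615 3112666297884
1645131293994988801 132568457553795120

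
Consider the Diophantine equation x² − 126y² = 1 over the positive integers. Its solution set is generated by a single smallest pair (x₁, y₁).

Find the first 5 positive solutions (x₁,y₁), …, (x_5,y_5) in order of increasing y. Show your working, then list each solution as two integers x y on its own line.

d=126: √d = [11; 4,2,4,22] (ℓ=4, even), read p_3/q_3
step 0: (11, 1)  from 11·(1,0) + (0,1)
step 1: (45, 4)  from 4·(11,1) + (1,0)
step 2: (101, 9)  from 2·(45,4) + (11,1)
step 3: (449, 40)  from 4·(101,9) + (45,4)
fundamental: x₁=449, y₁=40  (since 201601 − 126·1600 = 1)
n=2: (449,40)∘(449,40) = (449·449+126·40·40, 449·40+40·449) = (403201,35920)
n=3: (403201,35920)∘(449,40) = (449·403201+126·40·35920, 449·35920+40·403201) = (362074049,32256120)
n=4: (362074049,32256120)∘(449,40) = (449·362074049+126·40·32256120, 449·32256120+40·362074049) = (325142092801,28965959840)
n=5: (325142092801,28965959840)∘(449,40) = (449·325142092801+126·40·28965959840, 449·28965959840+40·325142092801) = (291977237261249,26011399680200)

449 40
403201 35920
362074049 32256120
325142092801 28965959840
291977237261249 26011399680200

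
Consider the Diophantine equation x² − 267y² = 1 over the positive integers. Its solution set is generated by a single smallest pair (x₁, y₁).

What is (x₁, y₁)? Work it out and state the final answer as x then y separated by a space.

d=267: √d = [16; 2,1,15,1,2,32] (ℓ=6, even), read p_5/q_5
i=0: a=16 ⇒ p=16, q=1
i=1: a=2 ⇒ p=33, q=2
i=2: a=1 ⇒ p=49, q=3
…
i=4: a=1 ⇒ p=817, q=50
i=5: a=2 ⇒ p=2402, q=147
fundamental: x₁=2402, y₁=147  (since 5769604 − 267·21609 = 1)

2402 147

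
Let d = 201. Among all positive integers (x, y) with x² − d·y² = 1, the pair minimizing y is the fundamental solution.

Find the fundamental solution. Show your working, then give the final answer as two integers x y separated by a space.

d=201: √d = [14; 5,1,1,1,2,…,1,5,28] (ℓ=14, even), read p_13/q_13
i=0: a=14 ⇒ p=14, q=1
…
i=3: a=1 ⇒ p=156, q=11
…
i=5: a=2 ⇒ p=638, q=45
i=6: a=1 ⇒ p=879, q=62
i=7: a=8 ⇒ p=7670, q=541
…
i=9: a=2 ⇒ p=24768, q=1747
i=10: a=1 ⇒ p=33317, q=2350
i=11: a=1 ⇒ p=58085, q=4097
i=12: a=1 ⇒ p=91402, q=6447
i=13: a=5 ⇒ p=515095, q=36332
fundamental: x₁=515095, y₁=36332  (since 265322859025 − 201·1320014224 = 1)

515095 36332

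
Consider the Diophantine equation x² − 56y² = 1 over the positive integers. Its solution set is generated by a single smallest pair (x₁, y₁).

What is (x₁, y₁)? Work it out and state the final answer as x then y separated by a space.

d=56: √d = [7; 2,14] (ℓ=2, even), read p_1/q_1
i=0: a=7 ⇒ p=7, q=1
i=1: a=2 ⇒ p=15, q=2
(x₁, y₁) = (15, 2);  15² − 56·2² = 1 ✓

15 2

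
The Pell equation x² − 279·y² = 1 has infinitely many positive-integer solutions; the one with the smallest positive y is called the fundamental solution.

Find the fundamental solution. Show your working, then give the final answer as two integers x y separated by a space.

1520 91

[16; 1,2,2,1,2,2,1,32] for √279; ℓ=8 ⇒ convergent index 7
i=0: a=16 ⇒ p=16, q=1
…
i=5: a=2 ⇒ p=451, q=27
i=6: a=2 ⇒ p=1069, q=64
i=7: a=1 ⇒ p=1520, q=91
(x₁, y₁) = (1520, 91);  1520² − 279·91² = 1 ✓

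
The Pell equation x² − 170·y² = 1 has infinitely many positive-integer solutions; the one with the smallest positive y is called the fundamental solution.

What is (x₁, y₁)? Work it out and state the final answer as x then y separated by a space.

d=170: √d = [13; 26] (ℓ=1, odd), read p_1/q_1
i=0: a=13 ⇒ p=13, q=1
i=1: a=26 ⇒ p=339, q=26
(x₁, y₁) = (339, 26);  339² − 170·26² = 1 ✓

339 26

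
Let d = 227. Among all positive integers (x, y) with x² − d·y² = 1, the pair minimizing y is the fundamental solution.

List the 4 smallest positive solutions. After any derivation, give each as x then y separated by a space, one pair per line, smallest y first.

226 15
102151 6780
46172026 3064545
20869653601 1385167560

d=227: √d = [15; 15,30] (ℓ=2, even), read p_1/q_1
k=0  a_k=15  p_k/q_k = 15/1
k=1  a_k=15  p_k/q_k = 226/15
→ (226, 15).  Check: 226²=51076, 227·15²=51075, difference 1.
k=2:  x_2 = 226·226+227·15·15 = 102151,  y_2 = 226·15+15·226 = 6780
k=3:  x_3 = 226·102151+227·15·6780 = 46172026,  y_3 = 226·6780+15·102151 = 3064545
k=4:  x_4 = 226·46172026+227·15·3064545 = 20869653601,  y_4 = 226·3064545+15·46172026 = 1385167560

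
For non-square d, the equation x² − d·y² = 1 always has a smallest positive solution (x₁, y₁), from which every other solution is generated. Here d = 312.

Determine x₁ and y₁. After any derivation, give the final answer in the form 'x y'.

53 3

√312 = [17; 1,1,1,34, …], period ℓ=4 (even) → k=3
a_0=17:  p_0=17·1+0=17,  q_0=17·0+1=1
…
a_2=1:  p_2=1·18+17=35,  q_2=1·1+1=2
a_3=1:  p_3=1·35+18=53,  q_3=1·2+1=3
→ (53, 3).  Check: 53²=2809, 312·3²=2808, difference 1.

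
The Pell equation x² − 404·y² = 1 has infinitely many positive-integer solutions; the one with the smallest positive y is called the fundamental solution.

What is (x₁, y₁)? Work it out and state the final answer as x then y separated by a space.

201 10

d=404: √d = [20; 10,40] (ℓ=2, even), read p_1/q_1
a_0=20:  p_0=20·1+0=20,  q_0=20·0+1=1
a_1=10:  p_1=10·20+1=201,  q_1=10·1+0=10
→ (201, 10).  Check: 201²=40401, 404·10²=40400, difference 1.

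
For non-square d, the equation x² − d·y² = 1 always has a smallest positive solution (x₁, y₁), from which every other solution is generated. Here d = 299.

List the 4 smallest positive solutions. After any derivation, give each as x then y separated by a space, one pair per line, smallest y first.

d=299: √d = [17; 3,2,3,34] (ℓ=4, even), read p_3/q_3
a_0=17:  p_0=17·1+0=17,  q_0=17·0+1=1
a_1=3:  p_1=3·17+1=52,  q_1=3·1+0=3
a_2=2:  p_2=2·52+17=121,  q_2=2·3+1=7
a_3=3:  p_3=3·121+52=415,  q_3=3·7+3=24
(x₁, y₁) = (415, 24);  415² − 299·24² = 1 ✓
(415+24√299)^2 = 344449 + 19920√299
(415+24√299)^3 = 285892255 + 16533576√299
(415+24√299)^4 = 237290227201 + 13722848160√299

415 24
344449 19920
285892255 16533576
237290227201 13722848160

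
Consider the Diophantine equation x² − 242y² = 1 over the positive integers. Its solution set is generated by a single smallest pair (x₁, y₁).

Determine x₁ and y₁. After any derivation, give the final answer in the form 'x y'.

d=242: √d = [15; 1,1,3,1,14,1,3,1,1,30] (ℓ=10, even), read p_9/q_9
step 0: (15, 1)  from 15·(1,0) + (0,1)
…
step 8: (10905, 701)  from 1·(8696,559) + (2209,142)
step 9: (19601, 1260)  from 1·(10905,701) + (8696,559)
(x₁, y₁) = (19601, 1260);  19601² − 242·1260² = 1 ✓

19601 1260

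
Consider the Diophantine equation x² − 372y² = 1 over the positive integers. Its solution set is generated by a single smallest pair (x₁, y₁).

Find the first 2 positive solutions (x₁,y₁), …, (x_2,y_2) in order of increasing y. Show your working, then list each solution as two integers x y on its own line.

√372 = [19; 3,2,12,2,3,38, …], period ℓ=6 (even) → k=5
i=0: a=19 ⇒ p=19, q=1
…
i=2: a=2 ⇒ p=135, q=7
i=3: a=12 ⇒ p=1678, q=87
i=4: a=2 ⇒ p=3491, q=181
i=5: a=3 ⇒ p=12151, q=630
→ (12151, 630).  Check: 12151²=147646801, 372·630²=147646800, difference 1.
k=2:  x_2 = 12151·12151+372·630·630 = 295293601,  y_2 = 12151·630+630·12151 = 15310260

12151 630
295293601 15310260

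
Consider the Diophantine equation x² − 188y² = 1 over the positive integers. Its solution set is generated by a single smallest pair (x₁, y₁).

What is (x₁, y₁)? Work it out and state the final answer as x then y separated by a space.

√188 → a₀=13, period (1,2,2,6,2,2,1,26); ℓ=8 even so k=7
k=0  a_k=13  p_k/q_k = 13/1
k=1  a_k=1  p_k/q_k = 14/1
k=2  a_k=2  p_k/q_k = 41/3
k=3  a_k=2  p_k/q_k = 96/7
…
k=5  a_k=2  p_k/q_k = 1330/97
k=6  a_k=2  p_k/q_k = 3277/239
k=7  a_k=1  p_k/q_k = 4607/336
fundamental: x₁=4607, y₁=336  (since 21224449 − 188·112896 = 1)

4607 336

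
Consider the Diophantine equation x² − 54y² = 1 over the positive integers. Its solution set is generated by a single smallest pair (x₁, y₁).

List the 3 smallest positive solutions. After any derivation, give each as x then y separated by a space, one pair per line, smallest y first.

485 66
470449 64020
456335045 62099334

[7; 2,1,6,1,2,14] for √54; ℓ=6 ⇒ convergent index 5
k=0  a_k=7  p_k/q_k = 7/1
…
k=3  a_k=6  p_k/q_k = 147/20
k=4  a_k=1  p_k/q_k = 169/23
k=5  a_k=2  p_k/q_k = 485/66
(x₁, y₁) = (485, 66);  485² − 54·66² = 1 ✓
(x_2, y_2) = (485·485 + 54·66·66, 485·66 + 66·485) = (470449, 64020)
(x_3, y_3) = (485·470449 + 54·66·64020, 485·64020 + 66·470449) = (456335045, 62099334)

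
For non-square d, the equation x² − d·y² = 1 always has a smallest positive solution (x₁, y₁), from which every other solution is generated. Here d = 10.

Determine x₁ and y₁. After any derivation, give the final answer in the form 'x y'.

[3; 6] for √10; ℓ=1 ⇒ convergent index 1
k=0  a_k=3  p_k/q_k = 3/1
k=1  a_k=6  p_k/q_k = 19/6
→ (19, 6).  Check: 19²=361, 10·6²=360, difference 1.

19 6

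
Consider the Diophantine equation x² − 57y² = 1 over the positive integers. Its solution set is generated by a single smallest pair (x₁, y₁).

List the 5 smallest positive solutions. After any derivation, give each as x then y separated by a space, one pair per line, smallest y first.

151 20
45601 6040
13771351 1824060
4158902401 550860080
1255974753751 166357920100

√57 = [7; 1,1,4,1,1,14, …], period ℓ=6 (even) → k=5
a_0=7:  p_0=7·1+0=7,  q_0=7·0+1=1
a_1=1:  p_1=1·7+1=8,  q_1=1·1+0=1
…
a_3=4:  p_3=4·15+8=68,  q_3=4·2+1=9
a_4=1:  p_4=1·68+15=83,  q_4=1·9+2=11
a_5=1:  p_5=1·83+68=151,  q_5=1·11+9=20
fundamental: x₁=151, y₁=20  (since 22801 − 57·400 = 1)
(151+20√57)^2 = 45601 + 6040√57
(151+20√57)^3 = 13771351 + 1824060√57
(151+20√57)^4 = 4158902401 + 550860080√57
(151+20√57)^5 = 1255974753751 + 166357920100√57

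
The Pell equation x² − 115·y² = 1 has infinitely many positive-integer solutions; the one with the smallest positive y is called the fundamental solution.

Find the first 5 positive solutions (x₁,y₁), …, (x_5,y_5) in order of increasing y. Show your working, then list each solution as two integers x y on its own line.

1126 105
2535751 236460
5710510126 532507815
12860066268001 1199207362920
28960863525028126 2700614448788025

√115 → a₀=10, period (1,2,1,1,1,1,1,2,1,20); ℓ=10 even so k=9
a_0=10:  p_0=10·1+0=10,  q_0=10·0+1=1
…
a_2=2:  p_2=2·11+10=32,  q_2=2·1+1=3
a_3=1:  p_3=1·32+11=43,  q_3=1·3+1=4
…
a_5=1:  p_5=1·75+43=118,  q_5=1·7+4=11
a_6=1:  p_6=1·118+75=193,  q_6=1·11+7=18
a_7=1:  p_7=1·193+118=311,  q_7=1·18+11=29
a_8=2:  p_8=2·311+193=815,  q_8=2·29+18=76
a_9=1:  p_9=1·815+311=1126,  q_9=1·76+29=105
(x₁, y₁) = (1126, 105);  1126² − 115·105² = 1 ✓
k=2:  x_2 = 1126·1126+115·105·105 = 2535751,  y_2 = 1126·105+105·1126 = 236460
k=3:  x_3 = 1126·2535751+115·105·236460 = 5710510126,  y_3 = 1126·236460+105·2535751 = 532507815
k=4:  x_4 = 1126·5710510126+115·105·532507815 = 12860066268001,  y_4 = 1126·532507815+105·5710510126 = 1199207362920
k=5:  x_5 = 1126·12860066268001+115·105·1199207362920 = 28960863525028126,  y_5 = 1126·1199207362920+105·12860066268001 = 2700614448788025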